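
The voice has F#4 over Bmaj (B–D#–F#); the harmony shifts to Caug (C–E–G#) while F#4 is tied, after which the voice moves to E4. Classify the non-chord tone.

F#4 is a suspension.

The harmony at that moment is C augmented triad (C, E, G#); F#4 is not a chord tone.
It is held over (the same pitch as the preceding F#4) and left by step down to E4.
Held over from the previous chord and resolving down by step — a suspension.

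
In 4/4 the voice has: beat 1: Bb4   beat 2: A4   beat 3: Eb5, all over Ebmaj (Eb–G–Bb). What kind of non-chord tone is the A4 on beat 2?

The harmony at that moment is Eb major triad (Eb, G, Bb); A4 is not a chord tone.
It is approached by step down from Bb4 and left by leap up to Eb5.
Step in, leap out, on a weak beat — an escape tone.

Escape tone.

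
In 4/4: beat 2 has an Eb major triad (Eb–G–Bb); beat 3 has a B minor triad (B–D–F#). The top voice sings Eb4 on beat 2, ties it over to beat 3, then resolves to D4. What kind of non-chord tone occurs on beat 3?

Suspension.

The harmony at that moment is B minor triad (B, D, F#); Eb4 is not a chord tone.
It is held over (the same pitch as the preceding Eb4) and left by step down to D4.
Held over from the previous chord and resolving down by step — a suspension.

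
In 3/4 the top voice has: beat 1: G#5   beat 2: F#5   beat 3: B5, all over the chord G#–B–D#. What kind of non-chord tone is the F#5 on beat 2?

Escape tone.

The harmony at that moment is G# minor triad (G#, B, D#); F#5 is not a chord tone.
It is approached by step down from G#5 and left by leap up to B5.
Step in, leap out, on a weak beat — an escape tone.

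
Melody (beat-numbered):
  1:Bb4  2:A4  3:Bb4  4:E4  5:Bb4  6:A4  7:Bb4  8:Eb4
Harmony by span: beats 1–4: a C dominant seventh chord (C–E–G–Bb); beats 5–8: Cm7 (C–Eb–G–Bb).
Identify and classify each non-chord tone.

The harmony at that moment is C dominant seventh chord (C, E, G, Bb); A4 is not a chord tone.
It is approached by step down from Bb4 and left by step up to Bb4.
Step away and step back to the same note — a neighbor tone (lower neighbor).
The harmony at that moment is C minor seventh chord (C, Eb, G, Bb); A4 is not a chord tone.
It is approached by step down from Bb4 and left by step up to Bb4.
Step away and step back to the same note — a neighbor tone (lower neighbor).

A4 (beat 2) — neighbor tone; A4 (beat 6) — neighbor tone.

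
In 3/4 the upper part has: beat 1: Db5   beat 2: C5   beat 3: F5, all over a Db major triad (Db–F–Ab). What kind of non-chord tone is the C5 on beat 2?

Escape tone.

The harmony at that moment is Db major triad (Db, F, Ab); C5 is not a chord tone.
It is approached by step down from Db5 and left by leap up to F5.
Step in, leap out, on a weak beat — an escape tone.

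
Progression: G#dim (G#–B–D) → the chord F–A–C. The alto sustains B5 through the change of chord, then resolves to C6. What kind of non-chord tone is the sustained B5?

B5 is a retardation.

The harmony at that moment is F major triad (F, A, C); B5 is not a chord tone.
It is held over (the same pitch as the preceding B5) and left by step up to C6.
Held over from the previous chord and resolving up by step — a retardation.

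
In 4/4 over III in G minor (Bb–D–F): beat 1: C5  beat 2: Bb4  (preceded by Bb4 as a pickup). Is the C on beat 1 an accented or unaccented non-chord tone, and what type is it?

The harmony at that moment is Bb major triad (Bb, D, F); C5 is not a chord tone.
It is approached by step up from Bb4 and left by step down to Bb4.
Step away and step back to the same note — a neighbor tone (upper neighbor).
It falls on the downbeat, so it is accented.

Accented neighbor tone.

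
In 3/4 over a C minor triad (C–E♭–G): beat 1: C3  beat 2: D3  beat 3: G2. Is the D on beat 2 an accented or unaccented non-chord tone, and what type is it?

Unaccented escape tone.

The harmony at that moment is C minor triad (C, E♭, G); D3 is not a chord tone.
It is approached by step up from C3 and left by leap down to G2.
Step in, leap out — an escape tone.
It falls on a weak beat, so it is unaccented.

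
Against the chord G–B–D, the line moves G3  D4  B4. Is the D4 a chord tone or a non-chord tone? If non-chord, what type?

Chord tone (the fifth of G major triad).

G major triad contains G, B, D; D is the fifth, so it is a chord tone.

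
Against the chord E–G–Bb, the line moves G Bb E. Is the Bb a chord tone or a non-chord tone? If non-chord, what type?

Chord tone (the fifth of E diminished triad).

E diminished triad contains E, G, Bb; Bb is the fifth, so it is a chord tone.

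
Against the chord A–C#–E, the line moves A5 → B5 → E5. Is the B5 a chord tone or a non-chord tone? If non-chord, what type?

The harmony at that moment is A major triad (A, C#, E); B5 is not a chord tone.
It is approached by step up from A5 and left by leap down to E5.
Step in, leap out — an escape tone.

Non-chord tone — an escape tone.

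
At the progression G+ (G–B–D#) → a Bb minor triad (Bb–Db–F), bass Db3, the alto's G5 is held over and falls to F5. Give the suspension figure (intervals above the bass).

4–3 suspension.

At the second chord the bass is Db3. The suspended G5 lies a fourth above the bass; after resolving down by step to F5, the interval above the bass becomes a third.
Suspension figures are named by those two intervals: 4–3.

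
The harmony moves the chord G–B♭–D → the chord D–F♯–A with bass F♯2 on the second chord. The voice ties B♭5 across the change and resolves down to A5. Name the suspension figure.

At the second chord the bass is F♯2. The suspended B♭5 lies a fourth above the bass; after resolving down by step to A5, the interval above the bass becomes a third.
Suspension figures are named by those two intervals: 4–3.

4–3 suspension.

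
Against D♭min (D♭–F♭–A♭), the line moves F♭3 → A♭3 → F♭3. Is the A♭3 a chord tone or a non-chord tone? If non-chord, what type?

Chord tone (the fifth of Db minor triad).

Db minor triad contains D♭, F♭, A♭; A♭ is the fifth, so it is a chord tone.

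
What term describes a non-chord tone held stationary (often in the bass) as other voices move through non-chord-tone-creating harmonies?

Pedal tone.

Approach: none. Departure: none — a single pitch is sustained while the chords change around it, passing through harmonies that do not contain it.
No melodic motion at all; the dissonance is created entirely by the moving harmonies against the stationary note — a pedal tone (pedal point).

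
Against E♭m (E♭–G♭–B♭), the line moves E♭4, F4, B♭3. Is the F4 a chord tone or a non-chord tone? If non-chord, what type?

Non-chord tone — an escape tone.

The harmony at that moment is E♭ minor triad (E♭, G♭, B♭); F4 is not a chord tone.
It is approached by step up from E♭4 and left by leap down to B♭3.
Step in, leap out — an escape tone.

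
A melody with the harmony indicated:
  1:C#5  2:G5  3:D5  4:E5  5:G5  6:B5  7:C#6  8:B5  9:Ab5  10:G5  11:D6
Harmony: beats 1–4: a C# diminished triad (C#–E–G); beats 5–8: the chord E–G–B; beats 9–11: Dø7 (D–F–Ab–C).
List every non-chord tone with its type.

The harmony at that moment is C# diminished triad (C#, E, G); D5 is not a chord tone.
It is approached by leap down from G5 and left by step up to E5.
Leap in, step out — an appoggiatura.
The harmony at that moment is E minor triad (E, G, B); C#6 is not a chord tone.
It is approached by step up from B5 and left by step down to B5.
Step away and step back to the same note — a neighbor tone (upper neighbor).
The harmony at that moment is D half-diminished seventh chord (D, F, Ab, C); G5 is not a chord tone.
It is approached by step down from Ab5 and left by leap up to D6.
Step in, leap out — an escape tone.

D5 (beat 3) — appoggiatura; C#6 (beat 7) — neighbor tone; G5 (beat 10) — escape tone.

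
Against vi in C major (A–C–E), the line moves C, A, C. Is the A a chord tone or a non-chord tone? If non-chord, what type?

A minor triad contains A, C, E; A is the root, so it is a chord tone.

Chord tone (the root of A minor triad).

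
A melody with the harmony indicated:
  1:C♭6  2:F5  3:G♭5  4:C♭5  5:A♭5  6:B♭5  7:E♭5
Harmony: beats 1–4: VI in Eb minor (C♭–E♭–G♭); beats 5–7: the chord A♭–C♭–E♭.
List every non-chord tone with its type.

The harmony at that moment is C♭ major triad (C♭, E♭, G♭); F5 is not a chord tone.
It is approached by leap down from C♭6 and left by step up to G♭5.
Leap in, step out — an appoggiatura.
The harmony at that moment is A♭ minor triad (A♭, C♭, E♭); B♭5 is not a chord tone.
It is approached by step up from A♭5 and left by leap down to E♭5.
Step in, leap out — an escape tone.

F5 (beat 2) — appoggiatura; B♭5 (beat 6) — escape tone.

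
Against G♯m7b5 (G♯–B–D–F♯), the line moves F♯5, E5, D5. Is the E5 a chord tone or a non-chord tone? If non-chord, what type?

The harmony at that moment is G♯ half-diminished seventh chord (G♯, B, D, F♯); E5 is not a chord tone.
It is approached by step down from F♯5 and left by step down to D5.
Step in, step out in the same direction — a passing tone.

Non-chord tone — a passing tone.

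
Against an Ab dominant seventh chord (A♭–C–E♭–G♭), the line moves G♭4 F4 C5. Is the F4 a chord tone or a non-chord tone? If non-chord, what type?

Non-chord tone — an escape tone.

The harmony at that moment is A♭ dominant seventh chord (A♭, C, E♭, G♭); F4 is not a chord tone.
It is approached by step down from G♭4 and left by leap up to C5.
Step in, leap out — an escape tone.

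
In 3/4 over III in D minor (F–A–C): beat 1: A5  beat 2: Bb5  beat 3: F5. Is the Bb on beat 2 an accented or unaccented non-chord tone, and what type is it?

The harmony at that moment is F major triad (F, A, C); Bb5 is not a chord tone.
It is approached by step up from A5 and left by leap down to F5.
Step in, leap out — an escape tone.
It falls on a weak beat, so it is unaccented.

Unaccented escape tone.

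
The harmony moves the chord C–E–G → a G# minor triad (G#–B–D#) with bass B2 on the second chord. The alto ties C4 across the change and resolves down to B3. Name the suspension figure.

At the second chord the bass is B2. The suspended C4 lies a ninth above the bass; after resolving down by step to B3, the interval above the bass becomes an octave.
Suspension figures are named by those two intervals: 9–8.

9–8 suspension.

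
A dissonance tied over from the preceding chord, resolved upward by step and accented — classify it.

Approach: by preparation — the pitch is first a chord tone, then held (tied or repeated) while the harmony changes under it. Departure: up by step. Metric position: strong.
A prepared dissonance that resolves upward by step — a retardation. (The same figure resolving downward would be a suspension.)

Retardation.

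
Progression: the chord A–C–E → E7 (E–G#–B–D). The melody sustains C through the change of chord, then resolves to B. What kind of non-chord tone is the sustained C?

The harmony at that moment is E dominant seventh chord (E, G#, B, D); C is not a chord tone.
It is held over (the same pitch as the preceding C) and left by step down to B.
Held over from the previous chord and resolving down by step — a suspension.

C is a suspension.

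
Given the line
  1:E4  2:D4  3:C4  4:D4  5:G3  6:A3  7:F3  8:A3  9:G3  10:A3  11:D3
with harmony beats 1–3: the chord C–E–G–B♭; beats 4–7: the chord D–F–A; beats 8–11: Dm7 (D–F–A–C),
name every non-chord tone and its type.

The harmony at that moment is C dominant seventh chord (C, E, G, B♭); D4 is not a chord tone.
It is approached by step down from E4 and left by step down to C4.
Step in, step out in the same direction — a passing tone.
The harmony at that moment is D minor triad (D, F, A); G3 is not a chord tone.
It is approached by leap down from D4 and left by step up to A3.
Leap in, step out — an appoggiatura.
The harmony at that moment is D minor seventh chord (D, F, A, C); G3 is not a chord tone.
It is approached by step down from A3 and left by step up to A3.
Step away and step back to the same note — a neighbor tone (lower neighbor).

D4 (beat 2) — passing tone; G3 (beat 5) — appoggiatura; G3 (beat 9) — neighbor tone.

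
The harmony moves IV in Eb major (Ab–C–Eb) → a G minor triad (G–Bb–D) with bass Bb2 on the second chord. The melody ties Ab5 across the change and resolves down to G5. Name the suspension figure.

7–6 suspension.

At the second chord the bass is Bb2. The suspended Ab5 lies a seventh above the bass; after resolving down by step to G5, the interval above the bass becomes a sixth.
Suspension figures are named by those two intervals: 7–6.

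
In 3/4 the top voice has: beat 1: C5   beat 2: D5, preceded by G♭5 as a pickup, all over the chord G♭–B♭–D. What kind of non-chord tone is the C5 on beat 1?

Appoggiatura.

The harmony at that moment is G♭ augmented triad (G♭, B♭, D); C5 is not a chord tone.
It is approached by leap down from G♭5 and left by step up to D5.
Leap in, step out, metrically accented — an appoggiatura.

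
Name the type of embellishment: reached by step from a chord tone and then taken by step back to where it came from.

Neighbor tone.

Approach: by step. Departure: by step in the opposite direction, back to the starting pitch.
Stepwise on both sides but reversing to return to the same chord tone — a neighbor tone. (Had it continued onward in the same direction it would be a passing tone instead.)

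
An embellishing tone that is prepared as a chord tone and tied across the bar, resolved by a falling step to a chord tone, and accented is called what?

Suspension.

Approach: by preparation — the pitch is first a chord tone, then held (tied or repeated) while the harmony changes under it. Departure: down by step. Metric position: strong.
A prepared dissonance that resolves downward by step — a suspension. (The same figure resolving upward would be a retardation.)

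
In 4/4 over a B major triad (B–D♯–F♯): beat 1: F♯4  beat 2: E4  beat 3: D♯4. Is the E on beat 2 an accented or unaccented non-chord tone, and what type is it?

The harmony at that moment is B major triad (B, D♯, F♯); E4 is not a chord tone.
It is approached by step down from F♯4 and left by step down to D♯4.
Step in, step out in the same direction — a passing tone.
It falls on a weak beat, so it is unaccented.

Unaccented passing tone.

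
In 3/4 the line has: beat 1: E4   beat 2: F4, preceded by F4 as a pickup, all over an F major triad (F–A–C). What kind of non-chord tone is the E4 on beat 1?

The harmony at that moment is F major triad (F, A, C); E4 is not a chord tone.
It is approached by step down from F4 and left by step up to F4.
Step away and step back to the same note — a neighbor tone (lower neighbor).

Lower neighbor tone.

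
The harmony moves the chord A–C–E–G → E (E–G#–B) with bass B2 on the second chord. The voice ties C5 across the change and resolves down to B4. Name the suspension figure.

9–8 suspension.

At the second chord the bass is B2. The suspended C5 lies a ninth above the bass; after resolving down by step to B4, the interval above the bass becomes an octave.
Suspension figures are named by those two intervals: 9–8.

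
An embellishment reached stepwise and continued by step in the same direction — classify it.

Passing tone.

Approach: by step. Departure: by step, continuing in the same direction.
Stepwise on both sides with no change of direction means the note fills in the space between two different chord tones — a passing tone. (Had it turned back to its starting note it would be a neighbor tone instead.)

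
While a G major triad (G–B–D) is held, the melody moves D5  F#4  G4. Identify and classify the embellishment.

F#4 is an appoggiatura.

The harmony at that moment is G major triad (G, B, D); F#4 is not a chord tone.
It is approached by leap down from D5 and left by step up to G4.
Leap in, step out — an appoggiatura.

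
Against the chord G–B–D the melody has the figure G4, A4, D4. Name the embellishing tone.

A4 is an escape tone.

The harmony at that moment is G major triad (G, B, D); A4 is not a chord tone.
It is approached by step up from G4 and left by leap down to D4.
Step in, leap out — an escape tone.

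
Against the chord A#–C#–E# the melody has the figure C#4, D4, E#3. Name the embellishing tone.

The harmony at that moment is A# minor triad (A#, C#, E#); D4 is not a chord tone.
It is approached by step up from C#4 and left by leap down to E#3.
Step in, leap out — an escape tone.

D4 is an escape tone.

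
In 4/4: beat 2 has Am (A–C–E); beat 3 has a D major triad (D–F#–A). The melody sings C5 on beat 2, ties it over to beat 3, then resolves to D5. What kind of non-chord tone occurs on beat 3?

Retardation.

The harmony at that moment is D major triad (D, F#, A); C5 is not a chord tone.
It is held over (the same pitch as the preceding C5) and left by step up to D5.
Held over from the previous chord and resolving up by step — a retardation.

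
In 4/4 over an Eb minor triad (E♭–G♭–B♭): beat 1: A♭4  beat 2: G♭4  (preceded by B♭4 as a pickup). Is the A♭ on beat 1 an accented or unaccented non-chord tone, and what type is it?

The harmony at that moment is E♭ minor triad (E♭, G♭, B♭); A♭4 is not a chord tone.
It is approached by step down from B♭4 and left by step down to G♭4.
Step in, step out in the same direction — a passing tone.
It falls on the downbeat, so it is accented.

Accented passing tone.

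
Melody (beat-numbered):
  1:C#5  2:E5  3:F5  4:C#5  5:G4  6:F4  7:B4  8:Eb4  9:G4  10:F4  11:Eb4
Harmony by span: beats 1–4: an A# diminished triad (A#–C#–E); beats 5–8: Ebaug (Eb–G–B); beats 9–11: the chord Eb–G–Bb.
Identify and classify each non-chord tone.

The harmony at that moment is A# diminished triad (A#, C#, E); F5 is not a chord tone.
It is approached by step up from E5 and left by leap down to C#5.
Step in, leap out — an escape tone.
The harmony at that moment is Eb augmented triad (Eb, G, B); F4 is not a chord tone.
It is approached by step down from G4 and left by leap up to B4.
Step in, leap out — an escape tone.
The harmony at that moment is Eb major triad (Eb, G, Bb); F4 is not a chord tone.
It is approached by step down from G4 and left by step down to Eb4.
Step in, step out in the same direction — a passing tone.

F5 (beat 3) — escape tone; F4 (beat 6) — escape tone; F4 (beat 10) — passing tone.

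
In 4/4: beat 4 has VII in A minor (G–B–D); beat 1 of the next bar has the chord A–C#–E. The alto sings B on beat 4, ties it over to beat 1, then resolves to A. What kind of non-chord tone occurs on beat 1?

The harmony at that moment is A major triad (A, C#, E); B is not a chord tone.
It is held over (the same pitch as the preceding B) and left by step down to A.
Held over from the previous chord and resolving down by step — a suspension.

Suspension.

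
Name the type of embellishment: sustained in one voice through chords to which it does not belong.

Pedal tone.

Approach: none. Departure: none — a single pitch is sustained while the chords change around it, passing through harmonies that do not contain it.
No melodic motion at all; the dissonance is created entirely by the moving harmonies against the stationary note — a pedal tone (pedal point).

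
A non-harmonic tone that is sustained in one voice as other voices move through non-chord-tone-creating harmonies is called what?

Pedal tone.

Approach: none. Departure: none — a single pitch is sustained while the chords change around it, passing through harmonies that do not contain it.
No melodic motion at all; the dissonance is created entirely by the moving harmonies against the stationary note — a pedal tone (pedal point).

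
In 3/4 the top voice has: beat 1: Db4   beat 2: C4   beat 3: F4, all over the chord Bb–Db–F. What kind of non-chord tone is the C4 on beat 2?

Escape tone.

The harmony at that moment is Bb minor triad (Bb, Db, F); C4 is not a chord tone.
It is approached by step down from Db4 and left by leap up to F4.
Step in, leap out, on a weak beat — an escape tone.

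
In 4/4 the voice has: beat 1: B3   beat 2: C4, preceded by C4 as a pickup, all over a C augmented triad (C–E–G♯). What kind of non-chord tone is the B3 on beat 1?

Lower neighbor tone.

The harmony at that moment is C augmented triad (C, E, G♯); B3 is not a chord tone.
It is approached by step down from C4 and left by step up to C4.
Step away and step back to the same note — a neighbor tone (lower neighbor).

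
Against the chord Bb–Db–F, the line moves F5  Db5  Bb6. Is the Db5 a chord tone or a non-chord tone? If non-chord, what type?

Bb minor triad contains Bb, Db, F; Db is the third, so it is a chord tone.

Chord tone (the third of Bb minor triad).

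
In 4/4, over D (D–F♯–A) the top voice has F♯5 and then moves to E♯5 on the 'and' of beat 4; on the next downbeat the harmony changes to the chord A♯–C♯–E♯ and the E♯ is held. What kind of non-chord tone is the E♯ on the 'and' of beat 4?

The harmony at that moment is D major triad (D, F♯, A); E♯5 is not a chord tone.
It is approached by step down from F♯5 and then sustained as the same pitch into the next harmony.
Arriving early and becoming a chord tone when the harmony changes — an anticipation.

Anticipation.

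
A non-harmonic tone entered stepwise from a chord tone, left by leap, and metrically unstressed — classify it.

Escape tone.

Approach: by step. Departure: by leap. Metric position: weak.
Step in, leap out, from a weak position — an escape tone (échappée). (It is the mirror image of the appoggiatura, which leaps in and steps out on a strong beat.)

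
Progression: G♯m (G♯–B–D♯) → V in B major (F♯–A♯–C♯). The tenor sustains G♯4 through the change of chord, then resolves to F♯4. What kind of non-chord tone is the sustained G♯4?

G♯4 is a suspension.

The harmony at that moment is F♯ major triad (F♯, A♯, C♯); G♯4 is not a chord tone.
It is held over (the same pitch as the preceding G♯4) and left by step down to F♯4.
Held over from the previous chord and resolving down by step — a suspension.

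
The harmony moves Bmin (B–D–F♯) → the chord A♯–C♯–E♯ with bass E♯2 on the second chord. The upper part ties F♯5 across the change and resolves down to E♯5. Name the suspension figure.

At the second chord the bass is E♯2. The suspended F♯5 lies a ninth above the bass; after resolving down by step to E♯5, the interval above the bass becomes an octave.
Suspension figures are named by those two intervals: 9–8.

9–8 suspension.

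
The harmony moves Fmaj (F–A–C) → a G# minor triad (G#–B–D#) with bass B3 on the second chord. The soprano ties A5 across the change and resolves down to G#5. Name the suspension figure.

At the second chord the bass is B3. The suspended A5 lies a seventh above the bass; after resolving down by step to G#5, the interval above the bass becomes a sixth.
Suspension figures are named by those two intervals: 7–6.

7–6 suspension.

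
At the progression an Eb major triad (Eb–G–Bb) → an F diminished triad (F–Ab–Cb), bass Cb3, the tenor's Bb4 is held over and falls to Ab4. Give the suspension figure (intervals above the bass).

At the second chord the bass is Cb3. The suspended Bb4 lies a seventh above the bass; after resolving down by step to Ab4, the interval above the bass becomes a sixth.
Suspension figures are named by those two intervals: 7–6.

7–6 suspension.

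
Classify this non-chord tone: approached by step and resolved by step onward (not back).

Approach: by step. Departure: by step, continuing in the same direction.
Stepwise on both sides with no change of direction means the note fills in the space between two different chord tones — a passing tone. (Had it turned back to its starting note it would be a neighbor tone instead.)

Passing tone.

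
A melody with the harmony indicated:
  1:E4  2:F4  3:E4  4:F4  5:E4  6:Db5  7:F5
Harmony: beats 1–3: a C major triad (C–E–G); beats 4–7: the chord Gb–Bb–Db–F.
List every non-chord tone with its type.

F4 (beat 2) — neighbor tone; E4 (beat 5) — escape tone.

The harmony at that moment is C major triad (C, E, G); F4 is not a chord tone.
It is approached by step up from E4 and left by step down to E4.
Step away and step back to the same note — a neighbor tone (upper neighbor).
The harmony at that moment is Gb major seventh chord (Gb, Bb, Db, F); E4 is not a chord tone.
It is approached by step down from F4 and left by leap up to Db5.
Step in, leap out — an escape tone.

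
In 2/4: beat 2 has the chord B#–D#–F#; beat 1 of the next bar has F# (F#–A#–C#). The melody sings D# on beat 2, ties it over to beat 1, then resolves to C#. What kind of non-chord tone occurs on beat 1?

The harmony at that moment is F# major triad (F#, A#, C#); D# is not a chord tone.
It is held over (the same pitch as the preceding D#) and left by step down to C#.
Held over from the previous chord and resolving down by step — a suspension.

Suspension.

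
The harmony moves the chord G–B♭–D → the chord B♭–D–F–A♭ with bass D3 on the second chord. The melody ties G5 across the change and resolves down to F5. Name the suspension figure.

At the second chord the bass is D3. The suspended G5 lies a fourth above the bass; after resolving down by step to F5, the interval above the bass becomes a third.
Suspension figures are named by those two intervals: 4–3.

4–3 suspension.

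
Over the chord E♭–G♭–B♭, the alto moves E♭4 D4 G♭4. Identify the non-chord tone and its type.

D4 is an escape tone.

The harmony at that moment is E♭ minor triad (E♭, G♭, B♭); D4 is not a chord tone.
It is approached by step down from E♭4 and left by leap up to G♭4.
Step in, leap out — an escape tone.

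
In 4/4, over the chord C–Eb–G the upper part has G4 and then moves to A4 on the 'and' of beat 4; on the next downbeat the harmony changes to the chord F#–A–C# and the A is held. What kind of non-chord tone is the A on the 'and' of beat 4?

Anticipation.

The harmony at that moment is C minor triad (C, Eb, G); A4 is not a chord tone.
It is approached by step up from G4 and then sustained as the same pitch into the next harmony.
Arriving early and becoming a chord tone when the harmony changes — an anticipation.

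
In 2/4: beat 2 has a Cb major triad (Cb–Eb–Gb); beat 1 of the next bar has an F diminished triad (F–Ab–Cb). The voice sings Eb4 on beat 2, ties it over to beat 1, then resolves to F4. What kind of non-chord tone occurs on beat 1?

Retardation.

The harmony at that moment is F diminished triad (F, Ab, Cb); Eb4 is not a chord tone.
It is held over (the same pitch as the preceding Eb4) and left by step up to F4.
Held over from the previous chord and resolving up by step — a retardation.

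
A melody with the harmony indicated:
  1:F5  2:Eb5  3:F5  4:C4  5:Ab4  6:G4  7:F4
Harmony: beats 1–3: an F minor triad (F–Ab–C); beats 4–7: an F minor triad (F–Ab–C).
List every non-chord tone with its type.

The harmony at that moment is F minor triad (F, Ab, C); Eb5 is not a chord tone.
It is approached by step down from F5 and left by step up to F5.
Step away and step back to the same note — a neighbor tone (lower neighbor).
The harmony at that moment is F minor triad (F, Ab, C); G4 is not a chord tone.
It is approached by step down from Ab4 and left by step down to F4.
Step in, step out in the same direction — a passing tone.

Eb5 (beat 2) — neighbor tone; G4 (beat 6) — passing tone.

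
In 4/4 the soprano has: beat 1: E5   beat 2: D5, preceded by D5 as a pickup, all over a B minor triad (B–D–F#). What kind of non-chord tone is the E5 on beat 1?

The harmony at that moment is B minor triad (B, D, F#); E5 is not a chord tone.
It is approached by step up from D5 and left by step down to D5.
Step away and step back to the same note — a neighbor tone (upper neighbor).

Upper neighbor tone.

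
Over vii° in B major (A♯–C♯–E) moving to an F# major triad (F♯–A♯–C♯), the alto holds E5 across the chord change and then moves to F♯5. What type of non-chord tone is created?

The harmony at that moment is F♯ major triad (F♯, A♯, C♯); E5 is not a chord tone.
It is held over (the same pitch as the preceding E5) and left by step up to F♯5.
Held over from the previous chord and resolving up by step — a retardation.

E5 is a retardation.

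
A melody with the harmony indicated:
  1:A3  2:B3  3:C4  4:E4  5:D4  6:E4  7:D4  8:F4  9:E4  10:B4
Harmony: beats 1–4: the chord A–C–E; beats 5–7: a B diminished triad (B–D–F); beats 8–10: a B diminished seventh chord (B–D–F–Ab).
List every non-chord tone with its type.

B3 (beat 2) — passing tone; E4 (beat 6) — neighbor tone; E4 (beat 9) — escape tone.

The harmony at that moment is A minor triad (A, C, E); B3 is not a chord tone.
It is approached by step up from A3 and left by step up to C4.
Step in, step out in the same direction — a passing tone.
The harmony at that moment is B diminished triad (B, D, F); E4 is not a chord tone.
It is approached by step up from D4 and left by step down to D4.
Step away and step back to the same note — a neighbor tone (upper neighbor).
The harmony at that moment is B diminished seventh chord (B, D, F, Ab); E4 is not a chord tone.
It is approached by step down from F4 and left by leap up to B4.
Step in, leap out — an escape tone.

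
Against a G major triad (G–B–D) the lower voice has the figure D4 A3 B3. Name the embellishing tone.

The harmony at that moment is G major triad (G, B, D); A3 is not a chord tone.
It is approached by leap down from D4 and left by step up to B3.
Leap in, step out — an appoggiatura.

A3 is an appoggiatura.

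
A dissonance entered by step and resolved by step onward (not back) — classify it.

Passing tone.

Approach: by step. Departure: by step, continuing in the same direction.
Stepwise on both sides with no change of direction means the note fills in the space between two different chord tones — a passing tone. (Had it turned back to its starting note it would be a neighbor tone instead.)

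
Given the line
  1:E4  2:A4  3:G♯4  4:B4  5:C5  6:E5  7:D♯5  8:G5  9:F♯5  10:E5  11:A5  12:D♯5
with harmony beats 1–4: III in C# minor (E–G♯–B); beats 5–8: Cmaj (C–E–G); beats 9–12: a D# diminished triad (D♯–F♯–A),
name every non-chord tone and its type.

A4 (beat 2) — appoggiatura; D♯5 (beat 7) — escape tone; E5 (beat 10) — escape tone.

The harmony at that moment is E major triad (E, G♯, B); A4 is not a chord tone.
It is approached by leap up from E4 and left by step down to G♯4.
Leap in, step out — an appoggiatura.
The harmony at that moment is C major triad (C, E, G); D♯5 is not a chord tone.
It is approached by step down from E5 and left by leap up to G5.
Step in, leap out — an escape tone.
The harmony at that moment is D♯ diminished triad (D♯, F♯, A); E5 is not a chord tone.
It is approached by step down from F♯5 and left by leap up to A5.
Step in, leap out — an escape tone.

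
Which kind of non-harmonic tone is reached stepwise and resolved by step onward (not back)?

Approach: by step. Departure: by step, continuing in the same direction.
Stepwise on both sides with no change of direction means the note fills in the space between two different chord tones — a passing tone. (Had it turned back to its starting note it would be a neighbor tone instead.)

Passing tone.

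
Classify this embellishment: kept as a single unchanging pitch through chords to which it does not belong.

Pedal tone.

Approach: none. Departure: none — a single pitch is sustained while the chords change around it, passing through harmonies that do not contain it.
No melodic motion at all; the dissonance is created entirely by the moving harmonies against the stationary note — a pedal tone (pedal point).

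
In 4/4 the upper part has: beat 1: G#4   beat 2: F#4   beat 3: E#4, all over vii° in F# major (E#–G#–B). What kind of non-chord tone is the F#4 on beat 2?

The harmony at that moment is E# diminished triad (E#, G#, B); F#4 is not a chord tone.
It is approached by step down from G#4 and left by step down to E#4.
Step in, step out in the same direction — a passing tone.

Passing tone.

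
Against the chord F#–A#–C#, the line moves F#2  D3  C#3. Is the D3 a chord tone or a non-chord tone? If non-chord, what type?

The harmony at that moment is F# major triad (F#, A#, C#); D3 is not a chord tone.
It is approached by leap up from F#2 and left by step down to C#3.
Leap in, step out — an appoggiatura.

Non-chord tone — an appoggiatura.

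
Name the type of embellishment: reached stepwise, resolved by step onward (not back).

Passing tone.

Approach: by step. Departure: by step, continuing in the same direction.
Stepwise on both sides with no change of direction means the note fills in the space between two different chord tones — a passing tone. (Had it turned back to its starting note it would be a neighbor tone instead.)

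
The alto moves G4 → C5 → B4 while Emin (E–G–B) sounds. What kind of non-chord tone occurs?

C5 is an appoggiatura.

The harmony at that moment is E minor triad (E, G, B); C5 is not a chord tone.
It is approached by leap up from G4 and left by step down to B4.
Leap in, step out — an appoggiatura.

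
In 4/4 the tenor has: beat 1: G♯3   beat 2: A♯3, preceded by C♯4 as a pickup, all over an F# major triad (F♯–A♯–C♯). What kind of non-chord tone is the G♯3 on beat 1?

Appoggiatura.

The harmony at that moment is F♯ major triad (F♯, A♯, C♯); G♯3 is not a chord tone.
It is approached by leap down from C♯4 and left by step up to A♯3.
Leap in, step out, metrically accented — an appoggiatura.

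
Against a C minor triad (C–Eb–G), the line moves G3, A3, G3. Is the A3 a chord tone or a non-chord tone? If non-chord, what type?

The harmony at that moment is C minor triad (C, Eb, G); A3 is not a chord tone.
It is approached by step up from G3 and left by step down to G3.
Step away and step back to the same note — a neighbor tone (upper neighbor).

Non-chord tone — a neighbor tone.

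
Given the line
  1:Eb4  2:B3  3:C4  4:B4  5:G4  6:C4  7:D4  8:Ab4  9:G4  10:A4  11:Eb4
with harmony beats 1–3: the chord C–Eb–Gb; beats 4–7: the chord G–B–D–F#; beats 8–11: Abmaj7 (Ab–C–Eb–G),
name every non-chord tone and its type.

The harmony at that moment is C diminished triad (C, Eb, Gb); B3 is not a chord tone.
It is approached by leap down from Eb4 and left by step up to C4.
Leap in, step out — an appoggiatura.
The harmony at that moment is G major seventh chord (G, B, D, F#); C4 is not a chord tone.
It is approached by leap down from G4 and left by step up to D4.
Leap in, step out — an appoggiatura.
The harmony at that moment is Ab major seventh chord (Ab, C, Eb, G); A4 is not a chord tone.
It is approached by step up from G4 and left by leap down to Eb4.
Step in, leap out — an escape tone.

B3 (beat 2) — appoggiatura; C4 (beat 6) — appoggiatura; A4 (beat 10) — escape tone.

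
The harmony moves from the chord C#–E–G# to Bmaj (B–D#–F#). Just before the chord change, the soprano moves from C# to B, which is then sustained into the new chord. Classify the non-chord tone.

B is an anticipation.

The harmony at that moment is C# minor triad (C#, E, G#); B is not a chord tone.
It is approached by step down from C# and then sustained as the same pitch into the next harmony.
Arriving early and becoming a chord tone when the harmony changes — an anticipation.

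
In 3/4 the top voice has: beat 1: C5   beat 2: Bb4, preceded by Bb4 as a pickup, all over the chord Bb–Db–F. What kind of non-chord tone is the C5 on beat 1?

The harmony at that moment is Bb minor triad (Bb, Db, F); C5 is not a chord tone.
It is approached by step up from Bb4 and left by step down to Bb4.
Step away and step back to the same note — a neighbor tone (upper neighbor).

Upper neighbor tone.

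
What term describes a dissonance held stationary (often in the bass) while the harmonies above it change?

Approach: none. Departure: none — a single pitch is sustained while the chords change around it, passing through harmonies that do not contain it.
No melodic motion at all; the dissonance is created entirely by the moving harmonies against the stationary note — a pedal tone (pedal point).

Pedal tone.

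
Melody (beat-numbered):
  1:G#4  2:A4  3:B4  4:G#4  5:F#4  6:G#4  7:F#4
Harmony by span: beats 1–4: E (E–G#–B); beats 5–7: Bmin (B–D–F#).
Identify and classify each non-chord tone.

A4 (beat 2) — passing tone; G#4 (beat 6) — neighbor tone.

The harmony at that moment is E major triad (E, G#, B); A4 is not a chord tone.
It is approached by step up from G#4 and left by step up to B4.
Step in, step out in the same direction — a passing tone.
The harmony at that moment is B minor triad (B, D, F#); G#4 is not a chord tone.
It is approached by step up from F#4 and left by step down to F#4.
Step away and step back to the same note — a neighbor tone (upper neighbor).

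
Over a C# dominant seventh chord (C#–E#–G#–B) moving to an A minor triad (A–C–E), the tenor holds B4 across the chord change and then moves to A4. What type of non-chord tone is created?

The harmony at that moment is A minor triad (A, C, E); B4 is not a chord tone.
It is held over (the same pitch as the preceding B4) and left by step down to A4.
Held over from the previous chord and resolving down by step — a suspension.

B4 is a suspension.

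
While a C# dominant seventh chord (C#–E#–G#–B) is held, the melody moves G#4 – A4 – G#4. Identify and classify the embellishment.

The harmony at that moment is C# dominant seventh chord (C#, E#, G#, B); A4 is not a chord tone.
It is approached by step up from G#4 and left by step down to G#4.
Step away and step back to the same note — a neighbor tone (upper neighbor).

A4 is a neighbor tone.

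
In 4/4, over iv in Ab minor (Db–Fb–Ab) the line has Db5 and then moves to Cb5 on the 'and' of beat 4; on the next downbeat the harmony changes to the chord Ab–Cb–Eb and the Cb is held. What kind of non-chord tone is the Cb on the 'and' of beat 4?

The harmony at that moment is Db minor triad (Db, Fb, Ab); Cb5 is not a chord tone.
It is approached by step down from Db5 and then sustained as the same pitch into the next harmony.
Arriving early and becoming a chord tone when the harmony changes — an anticipation.

Anticipation.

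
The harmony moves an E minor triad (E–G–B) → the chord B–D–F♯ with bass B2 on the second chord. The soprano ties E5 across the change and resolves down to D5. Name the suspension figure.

At the second chord the bass is B2. The suspended E5 lies a fourth above the bass; after resolving down by step to D5, the interval above the bass becomes a third.
Suspension figures are named by those two intervals: 4–3.

4–3 suspension.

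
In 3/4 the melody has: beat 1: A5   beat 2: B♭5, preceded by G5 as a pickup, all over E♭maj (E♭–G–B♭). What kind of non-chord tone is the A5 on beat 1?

The harmony at that moment is E♭ major triad (E♭, G, B♭); A5 is not a chord tone.
It is approached by step up from G5 and left by step up to B♭5.
Step in, step out in the same direction — a passing tone.

Passing tone.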